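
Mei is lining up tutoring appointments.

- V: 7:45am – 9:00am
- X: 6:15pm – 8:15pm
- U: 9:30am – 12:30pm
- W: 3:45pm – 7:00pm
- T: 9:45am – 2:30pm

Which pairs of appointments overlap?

Sorted by start: V, U, T, W, X.
U starts after V ends, so V has no further overlaps.
T starts before U ends → U and T overlap.
W starts after U ends, so U has no further overlaps.
W starts after T ends, so T has no further overlaps.
X starts before W ends → W and X overlap.

T & U, W & X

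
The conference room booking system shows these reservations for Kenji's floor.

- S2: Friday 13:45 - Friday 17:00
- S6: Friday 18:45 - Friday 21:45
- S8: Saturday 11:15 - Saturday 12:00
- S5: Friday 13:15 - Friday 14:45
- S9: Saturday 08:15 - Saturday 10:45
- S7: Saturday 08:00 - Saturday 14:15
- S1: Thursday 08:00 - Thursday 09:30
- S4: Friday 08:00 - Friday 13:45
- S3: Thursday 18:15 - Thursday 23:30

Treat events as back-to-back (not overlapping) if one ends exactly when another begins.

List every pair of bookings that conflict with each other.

S2 & S5, S4 & S5, S7 & S8, S7 & S9

Sorted by start: S1, S3, S4, S5, S2, S6, S7, S9, S8.
S3 starts after S1 ends; S1 is clear from here.
S4 starts after S3 ends; S3 is clear from here.
S5 starts before S4 ends → S4 and S5 overlap.
S2 starts exactly when S4 ends (back-to-back, no overlap); S4 is clear from here.
S2 starts before S5 ends → S5 and S2 overlap.
S6 starts after S5 ends; S5 is clear from here.
S6 starts after S2 ends; S2 is clear from here.
S7 starts after S6 ends; S6 is clear from here.
S9 starts before S7 ends → S7 and S9 overlap.
S8 starts before S7 ends → S7 and S8 overlap.
S8 starts after S9 ends.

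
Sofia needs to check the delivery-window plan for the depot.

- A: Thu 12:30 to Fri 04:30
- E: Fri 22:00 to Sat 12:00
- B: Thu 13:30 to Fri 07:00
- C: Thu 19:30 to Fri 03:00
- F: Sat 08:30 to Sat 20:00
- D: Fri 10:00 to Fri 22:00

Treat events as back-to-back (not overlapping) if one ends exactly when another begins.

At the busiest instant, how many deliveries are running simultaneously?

Sort all start/end points and keep a running count:
Thu 12:30 start A → 1
Thu 13:30 start B → 2
Thu 19:30 start C → 3
Fri 03:00 end C → 2
Fri 04:30 end A → 1
Fri 07:00 end B → 0
Fri 10:00 start D → 1
Fri 22:00 end D → 0
Fri 22:00 start E → 1
Sat 08:30 start F → 2
Sat 12:00 end E → 1
Sat 20:00 end F → 0
Peak is 3, at Thu 19:30 (A, B, C).

3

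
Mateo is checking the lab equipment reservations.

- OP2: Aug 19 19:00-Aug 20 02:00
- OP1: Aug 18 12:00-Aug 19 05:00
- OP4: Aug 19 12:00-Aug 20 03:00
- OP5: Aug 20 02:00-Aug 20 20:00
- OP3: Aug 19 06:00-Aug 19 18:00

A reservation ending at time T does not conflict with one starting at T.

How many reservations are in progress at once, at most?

2

Sweep the timeline, counting +1 at each start and −1 at each end (ends before starts at a tie):
Aug 18 12:00 start OP1 → 1
Aug 19 05:00 end OP1 → 0
Aug 19 06:00 start OP3 → 1
Aug 19 12:00 start OP4 → 2
Aug 19 18:00 end OP3 → 1
Aug 19 19:00 start OP2 → 2
Aug 20 02:00 end OP2 → 1
Aug 20 02:00 start OP5 → 2
Aug 20 03:00 end OP4 → 1
Aug 20 20:00 end OP5 → 0
Peak is 2, at Aug 19 12:00 (OP3, OP4).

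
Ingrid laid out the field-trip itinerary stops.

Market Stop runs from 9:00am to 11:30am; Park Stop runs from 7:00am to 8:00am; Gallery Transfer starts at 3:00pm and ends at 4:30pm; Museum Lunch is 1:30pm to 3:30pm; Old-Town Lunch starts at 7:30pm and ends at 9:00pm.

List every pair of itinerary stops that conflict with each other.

Sorted by start: Park Stop, Market Stop, Museum Lunch, Gallery Transfer, Old-Town Lunch.
Market Stop starts after Park Stop ends; Park Stop is clear from here.
Museum Lunch starts after Market Stop ends; Market Stop is clear from here.
Gallery Transfer starts before Museum Lunch ends → Museum Lunch and Gallery Transfer overlap.
Old-Town Lunch starts after Museum Lunch ends.
Old-Town Lunch starts after Gallery Transfer ends.

Gallery Transfer & Museum Lunch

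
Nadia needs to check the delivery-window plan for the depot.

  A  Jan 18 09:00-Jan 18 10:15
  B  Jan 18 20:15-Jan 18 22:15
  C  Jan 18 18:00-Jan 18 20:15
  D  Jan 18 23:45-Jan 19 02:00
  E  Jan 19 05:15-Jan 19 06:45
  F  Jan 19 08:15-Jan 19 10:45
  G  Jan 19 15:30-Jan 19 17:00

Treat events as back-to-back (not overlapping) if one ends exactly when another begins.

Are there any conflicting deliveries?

No

Sorted by start: A, C, B, D, E, F, G.
C starts after A ends, so A has no further overlaps.
B starts exactly when C ends (back-to-back, no overlap), so C has no further overlaps.
D starts after B ends, so B has no further overlaps.
E starts after D ends, so D has no further overlaps.
F starts after E ends, so E has no further overlaps.
G starts after F ends.
Every pair is clear; the schedule has no overlaps.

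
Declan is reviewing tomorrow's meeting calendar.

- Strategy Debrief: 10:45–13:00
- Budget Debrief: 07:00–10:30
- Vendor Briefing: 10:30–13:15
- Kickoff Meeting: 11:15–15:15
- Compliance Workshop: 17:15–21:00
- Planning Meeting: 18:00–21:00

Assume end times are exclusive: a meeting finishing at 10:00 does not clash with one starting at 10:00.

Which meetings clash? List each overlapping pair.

Compliance Workshop & Planning Meeting, Kickoff Meeting & Strategy Debrief, Kickoff Meeting & Vendor Briefing, Strategy Debrief & Vendor Briefing

Sorted by start: Budget Debrief, Vendor Briefing, Strategy Debrief, Kickoff Meeting, Compliance Workshop, Planning Meeting.
Vendor Briefing starts exactly when Budget Debrief ends (back-to-back, no overlap), so Budget Debrief has no further overlaps.
Strategy Debrief starts before Vendor Briefing ends → Vendor Briefing and Strategy Debrief overlap.
Kickoff Meeting starts before Vendor Briefing ends → Vendor Briefing and Kickoff Meeting overlap.
Compliance Workshop starts after Vendor Briefing ends, so Vendor Briefing has no further overlaps.
Kickoff Meeting starts before Strategy Debrief ends → Strategy Debrief and Kickoff Meeting overlap.
Compliance Workshop starts after Strategy Debrief ends, so Strategy Debrief has no further overlaps.
Compliance Workshop starts after Kickoff Meeting ends, so Kickoff Meeting has no further overlaps.
Planning Meeting starts before Compliance Workshop ends → Compliance Workshop and Planning Meeting overlap.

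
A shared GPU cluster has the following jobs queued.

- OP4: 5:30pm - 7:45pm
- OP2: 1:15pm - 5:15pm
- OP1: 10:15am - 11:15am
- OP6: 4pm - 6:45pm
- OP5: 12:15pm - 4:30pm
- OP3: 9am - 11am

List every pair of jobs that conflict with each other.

Sorted by start: OP3, OP1, OP5, OP2, OP6, OP4.
OP1 starts before OP3 ends → OP3 and OP1 overlap.
OP5 starts after OP3 ends, so nothing later overlaps OP3 either.
OP5 starts after OP1 ends, so nothing later overlaps OP1 either.
OP2 starts before OP5 ends → OP5 and OP2 overlap.
OP6 starts before OP5 ends → OP5 and OP6 overlap.
OP4 starts after OP5 ends.
OP6 starts before OP2 ends → OP2 and OP6 overlap.
OP4 starts after OP2 ends.
OP4 starts before OP6 ends → OP6 and OP4 overlap.

OP1 & OP3, OP2 & OP5, OP2 & OP6, OP4 & OP6, OP5 & OP6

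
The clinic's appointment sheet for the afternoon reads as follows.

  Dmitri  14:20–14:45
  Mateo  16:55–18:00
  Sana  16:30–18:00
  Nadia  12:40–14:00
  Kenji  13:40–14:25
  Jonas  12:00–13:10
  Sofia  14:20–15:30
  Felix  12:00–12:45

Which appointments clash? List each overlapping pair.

Sorted by start: Felix, Jonas, Nadia, Kenji, Dmitri, Sofia, Sana, Mateo.
Jonas starts before Felix ends → Felix and Jonas overlap.
Nadia starts before Felix ends → Felix and Nadia overlap.
Kenji starts after Felix ends, so Felix has no further overlaps.
Nadia starts before Jonas ends → Jonas and Nadia overlap.
Kenji starts after Jonas ends, so Jonas has no further overlaps.
Kenji starts before Nadia ends → Nadia and Kenji overlap.
Dmitri starts after Nadia ends, so Nadia has no further overlaps.
Dmitri starts before Kenji ends → Kenji and Dmitri overlap.
Sofia starts before Kenji ends → Kenji and Sofia overlap.
Sana starts after Kenji ends, so Kenji has no further overlaps.
Sofia starts before Dmitri ends → Dmitri and Sofia overlap.
Sana starts after Dmitri ends, so Dmitri has no further overlaps.
Sana starts after Sofia ends, so Sofia has no further overlaps.
Mateo starts before Sana ends → Sana and Mateo overlap.

Dmitri & Kenji, Dmitri & Sofia, Felix & Jonas, Felix & Nadia, Jonas & Nadia, Kenji & Nadia, Kenji & Sofia, Mateo & Sana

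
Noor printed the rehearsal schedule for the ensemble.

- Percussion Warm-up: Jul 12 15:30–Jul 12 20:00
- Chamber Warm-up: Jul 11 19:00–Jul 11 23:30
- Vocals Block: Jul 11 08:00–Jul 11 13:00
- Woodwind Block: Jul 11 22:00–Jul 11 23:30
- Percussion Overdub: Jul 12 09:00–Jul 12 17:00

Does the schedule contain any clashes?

Check each pair: they overlap iff neither finishes before the other starts.
Sorted by start: Vocals Block, Chamber Warm-up, Woodwind Block, Percussion Overdub, Percussion Warm-up.
Chamber Warm-up starts after Vocals Block ends, so Vocals Block has no further overlaps.
Woodwind Block starts before Chamber Warm-up ends → Chamber Warm-up and Woodwind Block overlap.
That's a conflict, so the schedule is not conflict-free.

Yes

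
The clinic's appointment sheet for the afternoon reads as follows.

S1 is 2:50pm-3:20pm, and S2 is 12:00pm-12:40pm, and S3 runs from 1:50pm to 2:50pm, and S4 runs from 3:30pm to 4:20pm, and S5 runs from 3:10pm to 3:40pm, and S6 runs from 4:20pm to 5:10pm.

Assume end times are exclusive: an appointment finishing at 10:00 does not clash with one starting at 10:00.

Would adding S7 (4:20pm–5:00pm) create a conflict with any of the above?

S2: ends 12:40pm at or before S7 starts 4:20pm → clear.
S3: ends 2:50pm at or before S7 starts 4:20pm → clear.
S1: ends 3:20pm at or before S7 starts 4:20pm → clear.
S5: ends 3:40pm at or before S7 starts 4:20pm → clear.
S4: ends 4:20pm at or before S7 starts 4:20pm → clear.
S6: starts 4:20pm before S7 ends 5:00pm, and ends 5:10pm after S7 starts 4:20pm → overlap.
S7 overlaps S6.

Yes — it overlaps S6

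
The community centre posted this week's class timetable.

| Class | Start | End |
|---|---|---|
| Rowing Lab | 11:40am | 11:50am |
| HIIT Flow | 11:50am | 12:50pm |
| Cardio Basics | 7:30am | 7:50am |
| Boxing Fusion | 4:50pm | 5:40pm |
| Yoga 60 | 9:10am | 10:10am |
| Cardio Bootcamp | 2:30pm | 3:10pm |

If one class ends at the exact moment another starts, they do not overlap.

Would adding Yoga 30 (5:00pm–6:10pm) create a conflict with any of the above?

Cardio Basics: ends 7:50am at or before Yoga 30 starts 5:00pm → clear.
Yoga 60: ends 10:10am at or before Yoga 30 starts 5:00pm → clear.
Rowing Lab: ends 11:50am at or before Yoga 30 starts 5:00pm → clear.
HIIT Flow: ends 12:50pm at or before Yoga 30 starts 5:00pm → clear.
Cardio Bootcamp: ends 3:10pm at or before Yoga 30 starts 5:00pm → clear.
Boxing Fusion: starts 4:50pm before Yoga 30 ends 6:10pm, and ends 5:40pm after Yoga 30 starts 5:00pm → overlap.
Yoga 30 overlaps Boxing Fusion.

Yes — it overlaps Boxing Fusion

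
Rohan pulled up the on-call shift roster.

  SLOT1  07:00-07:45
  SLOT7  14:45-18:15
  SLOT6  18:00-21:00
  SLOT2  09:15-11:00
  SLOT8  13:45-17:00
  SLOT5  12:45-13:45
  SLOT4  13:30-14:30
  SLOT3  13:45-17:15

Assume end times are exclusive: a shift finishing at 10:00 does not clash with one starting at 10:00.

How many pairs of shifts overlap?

Sorted by start: SLOT1, SLOT2, SLOT5, SLOT4, SLOT3, SLOT8, SLOT7, SLOT6.
SLOT2 starts after SLOT1 ends — done with SLOT1.
SLOT5 starts after SLOT2 ends — done with SLOT2.
SLOT4 starts before SLOT5 ends → SLOT5 and SLOT4 overlap.
SLOT3 starts exactly when SLOT5 ends (back-to-back, no overlap) — done with SLOT5.
SLOT3 starts before SLOT4 ends → SLOT4 and SLOT3 overlap.
SLOT8 starts before SLOT4 ends → SLOT4 and SLOT8 overlap.
SLOT7 starts after SLOT4 ends — done with SLOT4.
SLOT8 starts before SLOT3 ends → SLOT3 and SLOT8 overlap.
SLOT7 starts before SLOT3 ends → SLOT3 and SLOT7 overlap.
SLOT6 starts after SLOT3 ends.
SLOT7 starts before SLOT8 ends → SLOT8 and SLOT7 overlap.
SLOT6 starts after SLOT8 ends.
SLOT6 starts before SLOT7 ends → SLOT7 and SLOT6 overlap.
Overlapping pairs: SLOT3 & SLOT4, SLOT3 & SLOT7, SLOT3 & SLOT8, SLOT4 & SLOT5, SLOT4 & SLOT8, SLOT6 & SLOT7, SLOT7 & SLOT8 — 7 in total.

7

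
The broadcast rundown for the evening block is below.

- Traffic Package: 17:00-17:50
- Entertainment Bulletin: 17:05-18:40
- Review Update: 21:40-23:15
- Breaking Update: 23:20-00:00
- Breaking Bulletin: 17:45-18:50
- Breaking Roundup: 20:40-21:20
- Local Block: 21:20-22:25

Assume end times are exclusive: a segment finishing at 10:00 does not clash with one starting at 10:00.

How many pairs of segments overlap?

4

Sorted by start: Traffic Package, Entertainment Bulletin, Breaking Bulletin, Breaking Roundup, Local Block, Review Update, Breaking Update.
Entertainment Bulletin starts before Traffic Package ends → Traffic Package and Entertainment Bulletin overlap.
Breaking Bulletin starts before Traffic Package ends → Traffic Package and Breaking Bulletin overlap.
Breaking Roundup starts after Traffic Package ends, so Traffic Package has no further overlaps.
Breaking Bulletin starts before Entertainment Bulletin ends → Entertainment Bulletin and Breaking Bulletin overlap.
Breaking Roundup starts after Entertainment Bulletin ends, so Entertainment Bulletin has no further overlaps.
Breaking Roundup starts after Breaking Bulletin ends, so Breaking Bulletin has no further overlaps.
Local Block starts exactly when Breaking Roundup ends (back-to-back, no overlap), so Breaking Roundup has no further overlaps.
Review Update starts before Local Block ends → Local Block and Review Update overlap.
Breaking Update starts after Local Block ends.
Breaking Update starts after Review Update ends.
Overlapping pairs: Breaking Bulletin & Entertainment Bulletin, Breaking Bulletin & Traffic Package, Entertainment Bulletin & Traffic Package, Local Block & Review Update — 4 in total.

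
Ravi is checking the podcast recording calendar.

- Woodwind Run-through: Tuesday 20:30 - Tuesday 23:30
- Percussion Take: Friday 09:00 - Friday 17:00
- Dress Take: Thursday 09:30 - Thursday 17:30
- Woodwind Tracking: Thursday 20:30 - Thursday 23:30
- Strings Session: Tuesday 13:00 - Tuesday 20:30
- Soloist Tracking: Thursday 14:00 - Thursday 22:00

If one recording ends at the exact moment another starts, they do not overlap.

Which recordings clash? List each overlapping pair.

Dress Take & Soloist Tracking, Soloist Tracking & Woodwind Tracking

Sorted by start: Strings Session, Woodwind Run-through, Dress Take, Soloist Tracking, Woodwind Tracking, Percussion Take.
Woodwind Run-through starts exactly when Strings Session ends (back-to-back, no overlap), so nothing later overlaps Strings Session either.
Dress Take starts after Woodwind Run-through ends, so nothing later overlaps Woodwind Run-through either.
Soloist Tracking starts before Dress Take ends → Dress Take and Soloist Tracking overlap.
Woodwind Tracking starts after Dress Take ends, so nothing later overlaps Dress Take either.
Woodwind Tracking starts before Soloist Tracking ends → Soloist Tracking and Woodwind Tracking overlap.
Percussion Take starts after Soloist Tracking ends.
Percussion Take starts after Woodwind Tracking ends.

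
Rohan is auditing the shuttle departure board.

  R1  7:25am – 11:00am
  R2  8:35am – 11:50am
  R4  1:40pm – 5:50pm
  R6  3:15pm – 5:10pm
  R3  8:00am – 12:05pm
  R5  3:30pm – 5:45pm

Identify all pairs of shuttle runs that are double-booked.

Sorted by start: R1, R3, R2, R4, R6, R5.
R3 starts before R1 ends → R1 and R3 overlap.
R2 starts before R1 ends → R1 and R2 overlap.
R4 starts after R1 ends; R1 is clear from here.
R2 starts before R3 ends → R3 and R2 overlap.
R4 starts after R3 ends; R3 is clear from here.
R4 starts after R2 ends; R2 is clear from here.
R6 starts before R4 ends → R4 and R6 overlap.
R5 starts before R4 ends → R4 and R5 overlap.
R5 starts before R6 ends → R6 and R5 overlap.

R1 & R2, R1 & R3, R2 & R3, R4 & R5, R4 & R6, R5 & R6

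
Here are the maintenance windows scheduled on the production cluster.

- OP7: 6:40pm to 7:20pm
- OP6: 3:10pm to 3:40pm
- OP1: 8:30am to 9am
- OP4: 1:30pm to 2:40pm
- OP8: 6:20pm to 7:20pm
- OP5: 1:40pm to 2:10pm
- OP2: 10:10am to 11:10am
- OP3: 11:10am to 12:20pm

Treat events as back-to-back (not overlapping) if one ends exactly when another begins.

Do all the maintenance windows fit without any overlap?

Sorted by start: OP1, OP2, OP3, OP4, OP5, OP6, OP8, OP7.
OP2 starts after OP1 ends; OP1 is clear from here.
OP3 starts exactly when OP2 ends (back-to-back, no overlap); OP2 is clear from here.
OP4 starts after OP3 ends; OP3 is clear from here.
OP5 starts before OP4 ends → OP4 and OP5 overlap.
That's a conflict, so the schedule is not conflict-free.

No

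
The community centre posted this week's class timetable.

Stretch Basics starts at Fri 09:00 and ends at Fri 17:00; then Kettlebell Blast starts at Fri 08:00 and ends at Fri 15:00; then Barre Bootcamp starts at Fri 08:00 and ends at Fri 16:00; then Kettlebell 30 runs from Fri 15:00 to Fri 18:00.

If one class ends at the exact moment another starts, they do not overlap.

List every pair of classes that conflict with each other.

Check each pair: they overlap iff neither finishes before the other starts.
Sorted by start: Kettlebell Blast, Barre Bootcamp, Stretch Basics, Kettlebell 30.
Barre Bootcamp starts before Kettlebell Blast ends → Kettlebell Blast and Barre Bootcamp overlap.
Stretch Basics starts before Kettlebell Blast ends → Kettlebell Blast and Stretch Basics overlap.
Kettlebell 30 starts exactly when Kettlebell Blast ends (back-to-back, no overlap).
Stretch Basics starts before Barre Bootcamp ends → Barre Bootcamp and Stretch Basics overlap.
Kettlebell 30 starts before Barre Bootcamp ends → Barre Bootcamp and Kettlebell 30 overlap.
Kettlebell 30 starts before Stretch Basics ends → Stretch Basics and Kettlebell 30 overlap.

Barre Bootcamp & Kettlebell 30, Barre Bootcamp & Kettlebell Blast, Barre Bootcamp & Stretch Basics, Kettlebell 30 & Stretch Basics, Kettlebell Blast & Stretch Basics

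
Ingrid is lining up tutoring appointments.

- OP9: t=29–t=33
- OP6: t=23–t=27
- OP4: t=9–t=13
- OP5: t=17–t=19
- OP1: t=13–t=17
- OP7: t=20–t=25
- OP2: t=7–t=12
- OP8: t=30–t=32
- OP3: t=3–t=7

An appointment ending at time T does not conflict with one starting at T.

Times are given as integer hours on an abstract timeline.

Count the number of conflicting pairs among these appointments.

Two intervals overlap when each starts before the other ends.
Sorted by start: OP3, OP2, OP4, OP1, OP5, OP7, OP6, OP9, OP8.
OP2 starts exactly when OP3 ends (back-to-back, no overlap) — done with OP3.
OP4 starts before OP2 ends → OP2 and OP4 overlap.
OP1 starts after OP2 ends — done with OP2.
OP1 starts exactly when OP4 ends (back-to-back, no overlap) — done with OP4.
OP5 starts exactly when OP1 ends (back-to-back, no overlap) — done with OP1.
OP7 starts after OP5 ends — done with OP5.
OP6 starts before OP7 ends → OP7 and OP6 overlap.
OP9 starts after OP7 ends — done with OP7.
OP9 starts after OP6 ends — done with OP6.
OP8 starts before OP9 ends → OP9 and OP8 overlap.
Overlapping pairs: OP2 & OP4, OP6 & OP7, OP8 & OP9 — 3 in total.

3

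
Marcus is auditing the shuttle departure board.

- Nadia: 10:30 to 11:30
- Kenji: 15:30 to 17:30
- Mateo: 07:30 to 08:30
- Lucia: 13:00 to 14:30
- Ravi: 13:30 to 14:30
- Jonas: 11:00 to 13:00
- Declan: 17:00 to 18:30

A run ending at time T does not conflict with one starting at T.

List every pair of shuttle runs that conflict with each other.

Declan & Kenji, Jonas & Nadia, Lucia & Ravi

Sorted by start: Mateo, Nadia, Jonas, Lucia, Ravi, Kenji, Declan.
Nadia starts after Mateo ends — done with Mateo.
Jonas starts before Nadia ends → Nadia and Jonas overlap.
Lucia starts after Nadia ends — done with Nadia.
Lucia starts exactly when Jonas ends (back-to-back, no overlap) — done with Jonas.
Ravi starts before Lucia ends → Lucia and Ravi overlap.
Kenji starts after Lucia ends — done with Lucia.
Kenji starts after Ravi ends — done with Ravi.
Declan starts before Kenji ends → Kenji and Declan overlap.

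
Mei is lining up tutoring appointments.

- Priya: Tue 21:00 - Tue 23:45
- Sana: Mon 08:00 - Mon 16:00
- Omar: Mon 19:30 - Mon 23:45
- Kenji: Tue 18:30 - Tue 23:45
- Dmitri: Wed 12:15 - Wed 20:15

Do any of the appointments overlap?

Yes

Two intervals overlap when each starts before the other ends.
Sorted by start: Sana, Omar, Kenji, Priya, Dmitri.
Omar starts after Sana ends; Sana is clear from here.
Kenji starts after Omar ends; Omar is clear from here.
Priya starts before Kenji ends → Kenji and Priya overlap.
That's a conflict, so the schedule is not conflict-free.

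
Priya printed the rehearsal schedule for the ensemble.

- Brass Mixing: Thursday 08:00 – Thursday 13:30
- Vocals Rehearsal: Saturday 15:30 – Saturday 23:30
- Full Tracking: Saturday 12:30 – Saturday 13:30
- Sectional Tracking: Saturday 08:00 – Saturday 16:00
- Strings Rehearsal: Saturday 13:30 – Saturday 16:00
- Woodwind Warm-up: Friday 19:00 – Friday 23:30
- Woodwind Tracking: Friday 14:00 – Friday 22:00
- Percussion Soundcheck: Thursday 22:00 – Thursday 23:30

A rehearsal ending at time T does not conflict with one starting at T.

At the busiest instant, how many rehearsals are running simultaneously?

Sort all start/end points and keep a running count:
Thursday 08:00 start Brass Mixing → 1
Thursday 13:30 end Brass Mixing → 0
Thursday 22:00 start Percussion Soundcheck → 1
Thursday 23:30 end Percussion Soundcheck → 0
Friday 14:00 start Woodwind Tracking → 1
Friday 19:00 start Woodwind Warm-up → 2
Friday 22:00 end Woodwind Tracking → 1
Friday 23:30 end Woodwind Warm-up → 0
Saturday 08:00 start Sectional Tracking → 1
Saturday 12:30 start Full Tracking → 2
Saturday 13:30 end Full Tracking → 1
Saturday 13:30 start Strings Rehearsal → 2
Saturday 15:30 start Vocals Rehearsal → 3
Saturday 16:00 end Sectional Tracking → 2
Saturday 16:00 end Strings Rehearsal → 1
Saturday 23:30 end Vocals Rehearsal → 0
Peak is 3, at Saturday 15:30 (Sectional Tracking, Strings Rehearsal, Vocals Rehearsal).

3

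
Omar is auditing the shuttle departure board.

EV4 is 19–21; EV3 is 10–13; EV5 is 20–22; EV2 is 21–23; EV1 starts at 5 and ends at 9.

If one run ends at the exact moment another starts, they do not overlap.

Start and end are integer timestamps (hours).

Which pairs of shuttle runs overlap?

EV2 & EV5, EV4 & EV5

Sorted by start: EV1, EV3, EV4, EV5, EV2.
EV3 starts after EV1 ends; EV1 is clear from here.
EV4 starts after EV3 ends; EV3 is clear from here.
EV5 starts before EV4 ends → EV4 and EV5 overlap.
EV2 starts exactly when EV4 ends (back-to-back, no overlap).
EV2 starts before EV5 ends → EV5 and EV2 overlap.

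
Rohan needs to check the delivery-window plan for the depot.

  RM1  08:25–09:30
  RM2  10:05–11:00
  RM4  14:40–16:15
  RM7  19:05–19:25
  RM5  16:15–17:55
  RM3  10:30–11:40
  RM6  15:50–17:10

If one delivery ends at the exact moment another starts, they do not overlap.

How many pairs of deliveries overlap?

3

Check each pair: they overlap iff neither finishes before the other starts.
Sorted by start: RM1, RM2, RM3, RM4, RM6, RM5, RM7.
RM2 starts after RM1 ends — done with RM1.
RM3 starts before RM2 ends → RM2 and RM3 overlap.
RM4 starts after RM2 ends — done with RM2.
RM4 starts after RM3 ends — done with RM3.
RM6 starts before RM4 ends → RM4 and RM6 overlap.
RM5 starts exactly when RM4 ends (back-to-back, no overlap) — done with RM4.
RM5 starts before RM6 ends → RM6 and RM5 overlap.
RM7 starts after RM6 ends.
RM7 starts after RM5 ends.
Overlapping pairs: RM2 & RM3, RM4 & RM6, RM5 & RM6 — 3 in total.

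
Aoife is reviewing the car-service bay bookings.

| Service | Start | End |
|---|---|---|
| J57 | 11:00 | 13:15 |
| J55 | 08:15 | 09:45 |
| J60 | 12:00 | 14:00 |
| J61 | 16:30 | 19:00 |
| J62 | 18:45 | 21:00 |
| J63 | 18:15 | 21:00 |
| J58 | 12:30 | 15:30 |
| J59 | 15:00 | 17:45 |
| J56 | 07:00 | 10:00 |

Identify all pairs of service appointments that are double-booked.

J55 & J56, J57 & J58, J57 & J60, J58 & J59, J58 & J60, J59 & J61, J61 & J62, J61 & J63, J62 & J63

Sorted by start: J56, J55, J57, J60, J58, J59, J61, J63, J62.
J55 starts before J56 ends → J56 and J55 overlap.
J57 starts after J56 ends — done with J56.
J57 starts after J55 ends — done with J55.
J60 starts before J57 ends → J57 and J60 overlap.
J58 starts before J57 ends → J57 and J58 overlap.
J59 starts after J57 ends — done with J57.
J58 starts before J60 ends → J60 and J58 overlap.
J59 starts after J60 ends — done with J60.
J59 starts before J58 ends → J58 and J59 overlap.
J61 starts after J58 ends — done with J58.
J61 starts before J59 ends → J59 and J61 overlap.
J63 starts after J59 ends — done with J59.
J63 starts before J61 ends → J61 and J63 overlap.
J62 starts before J61 ends → J61 and J62 overlap.
J62 starts before J63 ends → J63 and J62 overlap.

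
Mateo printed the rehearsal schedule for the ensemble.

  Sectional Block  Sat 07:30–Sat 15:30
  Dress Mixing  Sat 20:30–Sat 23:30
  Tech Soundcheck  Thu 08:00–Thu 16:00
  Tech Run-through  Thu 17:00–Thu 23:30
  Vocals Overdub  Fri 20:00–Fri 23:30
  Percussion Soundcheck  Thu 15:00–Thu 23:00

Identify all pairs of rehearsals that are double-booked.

Sorted by start: Tech Soundcheck, Percussion Soundcheck, Tech Run-through, Vocals Overdub, Sectional Block, Dress Mixing.
Percussion Soundcheck starts before Tech Soundcheck ends → Tech Soundcheck and Percussion Soundcheck overlap.
Tech Run-through starts after Tech Soundcheck ends — done with Tech Soundcheck.
Tech Run-through starts before Percussion Soundcheck ends → Percussion Soundcheck and Tech Run-through overlap.
Vocals Overdub starts after Percussion Soundcheck ends — done with Percussion Soundcheck.
Vocals Overdub starts after Tech Run-through ends — done with Tech Run-through.
Sectional Block starts after Vocals Overdub ends — done with Vocals Overdub.
Dress Mixing starts after Sectional Block ends.

Percussion Soundcheck & Tech Run-through, Percussion Soundcheck & Tech Soundcheck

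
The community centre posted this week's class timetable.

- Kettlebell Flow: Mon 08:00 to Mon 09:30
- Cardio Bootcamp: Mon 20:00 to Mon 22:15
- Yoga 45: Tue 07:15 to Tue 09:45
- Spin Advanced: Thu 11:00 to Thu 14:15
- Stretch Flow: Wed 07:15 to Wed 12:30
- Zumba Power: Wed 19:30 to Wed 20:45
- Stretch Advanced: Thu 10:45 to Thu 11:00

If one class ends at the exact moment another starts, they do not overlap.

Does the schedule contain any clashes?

Sorted by start: Kettlebell Flow, Cardio Bootcamp, Yoga 45, Stretch Flow, Zumba Power, Stretch Advanced, Spin Advanced.
Cardio Bootcamp starts after Kettlebell Flow ends; Kettlebell Flow is clear from here.
Yoga 45 starts after Cardio Bootcamp ends; Cardio Bootcamp is clear from here.
Stretch Flow starts after Yoga 45 ends; Yoga 45 is clear from here.
Zumba Power starts after Stretch Flow ends; Stretch Flow is clear from here.
Stretch Advanced starts after Zumba Power ends; Zumba Power is clear from here.
Spin Advanced starts exactly when Stretch Advanced ends (back-to-back, no overlap).
Every pair is clear; the schedule has no overlaps.

No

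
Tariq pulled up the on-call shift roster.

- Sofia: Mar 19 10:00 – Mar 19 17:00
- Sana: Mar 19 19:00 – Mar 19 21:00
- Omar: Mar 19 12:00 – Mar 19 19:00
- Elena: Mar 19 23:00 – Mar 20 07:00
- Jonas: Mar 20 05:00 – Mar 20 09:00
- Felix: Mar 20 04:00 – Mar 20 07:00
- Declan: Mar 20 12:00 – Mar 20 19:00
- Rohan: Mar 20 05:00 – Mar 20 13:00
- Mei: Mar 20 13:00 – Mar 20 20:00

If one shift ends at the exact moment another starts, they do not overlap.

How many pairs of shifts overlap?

9

Check each pair: they overlap iff neither finishes before the other starts.
Sorted by start: Sofia, Omar, Sana, Elena, Felix, Jonas, Rohan, Declan, Mei.
Omar starts before Sofia ends → Sofia and Omar overlap.
Sana starts after Sofia ends, so Sofia has no further overlaps.
Sana starts exactly when Omar ends (back-to-back, no overlap), so Omar has no further overlaps.
Elena starts after Sana ends, so Sana has no further overlaps.
Felix starts before Elena ends → Elena and Felix overlap.
Jonas starts before Elena ends → Elena and Jonas overlap.
Rohan starts before Elena ends → Elena and Rohan overlap.
Declan starts after Elena ends, so Elena has no further overlaps.
Jonas starts before Felix ends → Felix and Jonas overlap.
Rohan starts before Felix ends → Felix and Rohan overlap.
Declan starts after Felix ends, so Felix has no further overlaps.
Rohan starts before Jonas ends → Jonas and Rohan overlap.
Declan starts after Jonas ends, so Jonas has no further overlaps.
Declan starts before Rohan ends → Rohan and Declan overlap.
Mei starts exactly when Rohan ends (back-to-back, no overlap).
Mei starts before Declan ends → Declan and Mei overlap.
Overlapping pairs: Declan & Mei, Declan & Rohan, Elena & Felix, Elena & Jonas, Elena & Rohan, Felix & Jonas, Felix & Rohan, Jonas & Rohan, Omar & Sofia — 9 in total.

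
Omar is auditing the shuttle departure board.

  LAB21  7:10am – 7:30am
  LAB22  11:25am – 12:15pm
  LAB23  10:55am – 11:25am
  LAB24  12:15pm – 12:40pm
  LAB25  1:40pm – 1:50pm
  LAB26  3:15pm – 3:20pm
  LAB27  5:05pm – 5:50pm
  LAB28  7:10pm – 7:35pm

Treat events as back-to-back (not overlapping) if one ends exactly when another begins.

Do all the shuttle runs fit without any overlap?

Sorted by start: LAB21, LAB23, LAB22, LAB24, LAB25, LAB26, LAB27, LAB28.
LAB23 starts after LAB21 ends, so nothing later overlaps LAB21 either.
LAB22 starts exactly when LAB23 ends (back-to-back, no overlap), so nothing later overlaps LAB23 either.
LAB24 starts exactly when LAB22 ends (back-to-back, no overlap), so nothing later overlaps LAB22 either.
LAB25 starts after LAB24 ends, so nothing later overlaps LAB24 either.
LAB26 starts after LAB25 ends, so nothing later overlaps LAB25 either.
LAB27 starts after LAB26 ends, so nothing later overlaps LAB26 either.
LAB28 starts after LAB27 ends.
Every pair is clear; the schedule has no overlaps.

Yes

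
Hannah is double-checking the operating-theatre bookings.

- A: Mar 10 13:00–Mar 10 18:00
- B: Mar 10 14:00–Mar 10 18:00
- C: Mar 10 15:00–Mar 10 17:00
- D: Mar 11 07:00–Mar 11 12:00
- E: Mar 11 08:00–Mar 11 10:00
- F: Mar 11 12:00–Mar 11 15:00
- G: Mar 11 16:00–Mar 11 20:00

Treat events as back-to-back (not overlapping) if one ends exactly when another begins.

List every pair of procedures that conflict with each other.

A & B, A & C, B & C, D & E

Sorted by start: A, B, C, D, E, F, G.
B starts before A ends → A and B overlap.
C starts before A ends → A and C overlap.
D starts after A ends, so A has no further overlaps.
C starts before B ends → B and C overlap.
D starts after B ends, so B has no further overlaps.
D starts after C ends, so C has no further overlaps.
E starts before D ends → D and E overlap.
F starts exactly when D ends (back-to-back, no overlap), so D has no further overlaps.
F starts after E ends, so E has no further overlaps.
G starts after F ends.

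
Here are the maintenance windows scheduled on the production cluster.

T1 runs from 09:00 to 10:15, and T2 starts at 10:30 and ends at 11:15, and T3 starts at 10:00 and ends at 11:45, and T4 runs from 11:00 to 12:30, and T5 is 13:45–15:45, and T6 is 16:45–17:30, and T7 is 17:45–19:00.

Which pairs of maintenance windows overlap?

T1 & T3, T2 & T3, T2 & T4, T3 & T4

Sorted by start: T1, T3, T2, T4, T5, T6, T7.
T3 starts before T1 ends → T1 and T3 overlap.
T2 starts after T1 ends, so T1 has no further overlaps.
T2 starts before T3 ends → T3 and T2 overlap.
T4 starts before T3 ends → T3 and T4 overlap.
T5 starts after T3 ends, so T3 has no further overlaps.
T4 starts before T2 ends → T2 and T4 overlap.
T5 starts after T2 ends, so T2 has no further overlaps.
T5 starts after T4 ends, so T4 has no further overlaps.
T6 starts after T5 ends, so T5 has no further overlaps.
T7 starts after T6 ends.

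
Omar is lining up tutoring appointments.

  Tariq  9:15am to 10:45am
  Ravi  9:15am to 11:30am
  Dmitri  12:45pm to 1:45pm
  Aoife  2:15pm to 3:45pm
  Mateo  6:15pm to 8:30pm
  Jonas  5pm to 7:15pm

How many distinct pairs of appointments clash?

2

Check each pair: they overlap iff neither finishes before the other starts.
Sorted by start: Tariq, Ravi, Dmitri, Aoife, Jonas, Mateo.
Ravi starts before Tariq ends → Tariq and Ravi overlap.
Dmitri starts after Tariq ends, so nothing later overlaps Tariq either.
Dmitri starts after Ravi ends, so nothing later overlaps Ravi either.
Aoife starts after Dmitri ends, so nothing later overlaps Dmitri either.
Jonas starts after Aoife ends, so nothing later overlaps Aoife either.
Mateo starts before Jonas ends → Jonas and Mateo overlap.
Overlapping pairs: Jonas & Mateo, Ravi & Tariq — 2 in total.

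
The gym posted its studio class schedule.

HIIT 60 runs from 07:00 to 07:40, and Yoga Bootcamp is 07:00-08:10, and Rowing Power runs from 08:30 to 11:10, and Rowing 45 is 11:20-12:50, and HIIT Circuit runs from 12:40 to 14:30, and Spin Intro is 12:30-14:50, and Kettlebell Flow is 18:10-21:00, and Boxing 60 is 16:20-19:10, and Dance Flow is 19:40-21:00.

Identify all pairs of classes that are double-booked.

Check each pair: they overlap iff neither finishes before the other starts.
Sorted by start: HIIT 60, Yoga Bootcamp, Rowing Power, Rowing 45, Spin Intro, HIIT Circuit, Boxing 60, Kettlebell Flow, Dance Flow.
Yoga Bootcamp starts before HIIT 60 ends → HIIT 60 and Yoga Bootcamp overlap.
Rowing Power starts after HIIT 60 ends; HIIT 60 is clear from here.
Rowing Power starts after Yoga Bootcamp ends; Yoga Bootcamp is clear from here.
Rowing 45 starts after Rowing Power ends; Rowing Power is clear from here.
Spin Intro starts before Rowing 45 ends → Rowing 45 and Spin Intro overlap.
HIIT Circuit starts before Rowing 45 ends → Rowing 45 and HIIT Circuit overlap.
Boxing 60 starts after Rowing 45 ends; Rowing 45 is clear from here.
HIIT Circuit starts before Spin Intro ends → Spin Intro and HIIT Circuit overlap.
Boxing 60 starts after Spin Intro ends; Spin Intro is clear from here.
Boxing 60 starts after HIIT Circuit ends; HIIT Circuit is clear from here.
Kettlebell Flow starts before Boxing 60 ends → Boxing 60 and Kettlebell Flow overlap.
Dance Flow starts after Boxing 60 ends.
Dance Flow starts before Kettlebell Flow ends → Kettlebell Flow and Dance Flow overlap.

Boxing 60 & Kettlebell Flow, Dance Flow & Kettlebell Flow, HIIT 60 & Yoga Bootcamp, HIIT Circuit & Rowing 45, HIIT Circuit & Spin Intro, Rowing 45 & Spin Intro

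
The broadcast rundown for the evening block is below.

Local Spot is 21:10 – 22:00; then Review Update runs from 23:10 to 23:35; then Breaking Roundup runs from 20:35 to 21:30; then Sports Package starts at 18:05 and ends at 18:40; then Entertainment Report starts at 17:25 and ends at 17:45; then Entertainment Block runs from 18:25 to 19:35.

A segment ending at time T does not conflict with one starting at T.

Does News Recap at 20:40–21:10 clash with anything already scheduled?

Entertainment Report: ends 17:45 at or before News Recap starts 20:40 → clear.
Sports Package: ends 18:40 at or before News Recap starts 20:40 → clear.
Entertainment Block: ends 19:35 at or before News Recap starts 20:40 → clear.
Breaking Roundup: starts 20:35 before News Recap ends 21:10, and ends 21:30 after News Recap starts 20:40 → overlap.
Local Spot: starts 21:10 at or after News Recap ends 21:10 → clear.
Review Update: starts 23:10 at or after News Recap ends 21:10 → clear.
News Recap overlaps Breaking Roundup.

Yes — it overlaps Breaking Roundup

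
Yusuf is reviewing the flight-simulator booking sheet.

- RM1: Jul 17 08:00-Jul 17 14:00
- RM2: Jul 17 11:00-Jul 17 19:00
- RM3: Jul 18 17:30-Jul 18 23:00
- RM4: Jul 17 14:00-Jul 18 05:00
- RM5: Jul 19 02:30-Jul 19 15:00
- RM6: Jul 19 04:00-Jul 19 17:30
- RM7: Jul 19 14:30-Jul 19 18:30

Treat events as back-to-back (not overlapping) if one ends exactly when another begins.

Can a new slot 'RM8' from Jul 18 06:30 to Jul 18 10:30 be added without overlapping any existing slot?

Yes — the slot is free

RM1: ends Jul 17 14:00 at or before RM8 starts Jul 18 06:30 → clear.
RM2: ends Jul 17 19:00 at or before RM8 starts Jul 18 06:30 → clear.
RM4: ends Jul 18 05:00 at or before RM8 starts Jul 18 06:30 → clear.
RM3: starts Jul 18 17:30 at or after RM8 ends Jul 18 10:30 → clear.
RM5: starts Jul 19 02:30 at or after RM8 ends Jul 18 10:30 → clear.
RM6: starts Jul 19 04:00 at or after RM8 ends Jul 18 10:30 → clear.
RM7: starts Jul 19 14:30 at or after RM8 ends Jul 18 10:30 → clear.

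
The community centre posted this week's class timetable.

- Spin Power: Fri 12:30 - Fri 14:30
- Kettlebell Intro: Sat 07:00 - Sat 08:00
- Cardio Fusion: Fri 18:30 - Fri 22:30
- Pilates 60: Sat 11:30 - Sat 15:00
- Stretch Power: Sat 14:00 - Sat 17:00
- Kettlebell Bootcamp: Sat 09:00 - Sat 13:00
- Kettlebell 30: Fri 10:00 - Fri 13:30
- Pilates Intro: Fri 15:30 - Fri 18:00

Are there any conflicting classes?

Sorted by start: Kettlebell 30, Spin Power, Pilates Intro, Cardio Fusion, Kettlebell Intro, Kettlebell Bootcamp, Pilates 60, Stretch Power.
Spin Power starts before Kettlebell 30 ends → Kettlebell 30 and Spin Power overlap.
That's a conflict, so the schedule is not conflict-free.

Yes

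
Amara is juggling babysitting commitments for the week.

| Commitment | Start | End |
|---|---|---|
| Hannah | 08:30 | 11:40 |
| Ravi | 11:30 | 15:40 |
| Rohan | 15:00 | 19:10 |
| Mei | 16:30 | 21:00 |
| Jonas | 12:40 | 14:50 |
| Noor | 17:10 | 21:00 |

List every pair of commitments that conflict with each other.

Hannah & Ravi, Jonas & Ravi, Mei & Noor, Mei & Rohan, Noor & Rohan, Ravi & Rohan

Sorted by start: Hannah, Ravi, Jonas, Rohan, Mei, Noor.
Ravi starts before Hannah ends → Hannah and Ravi overlap.
Jonas starts after Hannah ends, so nothing later overlaps Hannah either.
Jonas starts before Ravi ends → Ravi and Jonas overlap.
Rohan starts before Ravi ends → Ravi and Rohan overlap.
Mei starts after Ravi ends, so nothing later overlaps Ravi either.
Rohan starts after Jonas ends, so nothing later overlaps Jonas either.
Mei starts before Rohan ends → Rohan and Mei overlap.
Noor starts before Rohan ends → Rohan and Noor overlap.
Noor starts before Mei ends → Mei and Noor overlap.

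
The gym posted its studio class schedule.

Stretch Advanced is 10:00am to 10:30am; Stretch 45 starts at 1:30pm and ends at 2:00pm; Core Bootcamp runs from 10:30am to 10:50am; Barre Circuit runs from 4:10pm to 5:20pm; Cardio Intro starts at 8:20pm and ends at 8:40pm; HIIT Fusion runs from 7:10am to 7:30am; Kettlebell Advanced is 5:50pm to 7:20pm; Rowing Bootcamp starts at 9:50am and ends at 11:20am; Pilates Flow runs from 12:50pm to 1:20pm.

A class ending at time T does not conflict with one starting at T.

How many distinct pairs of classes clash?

Sorted by start: HIIT Fusion, Rowing Bootcamp, Stretch Advanced, Core Bootcamp, Pilates Flow, Stretch 45, Barre Circuit, Kettlebell Advanced, Cardio Intro.
Rowing Bootcamp starts after HIIT Fusion ends, so nothing later overlaps HIIT Fusion either.
Stretch Advanced starts before Rowing Bootcamp ends → Rowing Bootcamp and Stretch Advanced overlap.
Core Bootcamp starts before Rowing Bootcamp ends → Rowing Bootcamp and Core Bootcamp overlap.
Pilates Flow starts after Rowing Bootcamp ends, so nothing later overlaps Rowing Bootcamp either.
Core Bootcamp starts exactly when Stretch Advanced ends (back-to-back, no overlap), so nothing later overlaps Stretch Advanced either.
Pilates Flow starts after Core Bootcamp ends, so nothing later overlaps Core Bootcamp either.
Stretch 45 starts after Pilates Flow ends, so nothing later overlaps Pilates Flow either.
Barre Circuit starts after Stretch 45 ends, so nothing later overlaps Stretch 45 either.
Kettlebell Advanced starts after Barre Circuit ends, so nothing later overlaps Barre Circuit either.
Cardio Intro starts after Kettlebell Advanced ends.
Overlapping pairs: Core Bootcamp & Rowing Bootcamp, Rowing Bootcamp & Stretch Advanced — 2 in total.

2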